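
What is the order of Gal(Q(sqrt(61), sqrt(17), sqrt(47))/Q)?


The 3 square roots of distinct primes are multiplicatively independent over Q,
so [K:Q] = 2^3 and Gal(K/Q) is isomorphic to (Z/2Z)^3.
|Gal| = 2^3 = 8

8


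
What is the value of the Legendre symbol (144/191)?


p = 191 is prime, so compute (144/191) with the reciprocity algorithm (Jacobi-symbol steps: pull out 2s via (2/n), flip via reciprocity, reduce):
  pull out 2: (2/191) = +1  (since 191 mod 8 = 7)
  pull out 2: (2/191) = +1  (since 191 mod 8 = 7)
  pull out 2: (2/191) = +1  (since 191 mod 8 = 7)
  pull out 2: (2/191) = +1  (since 191 mod 8 = 7)
  reciprocity: (9/191) -> +(191/9)
  reduce: (2/9)
  pull out 2: (2/9) = +1  (since 9 mod 8 = 1)
  (1/9) = 1
Product of signs = 1
(144/191) = 1

1


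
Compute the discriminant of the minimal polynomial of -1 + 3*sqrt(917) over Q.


The element -1 + 3*sqrt(917) has minimal polynomial:
x^2 + 2*x - 8252
Discriminant = (2)^2 - 4*(-8252)
= 4 + 33008
= 33012

33012


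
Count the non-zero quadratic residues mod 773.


For prime p, the number of non-zero quadratic residues is (p-1)/2.
= (773-1)/2
= 386

386


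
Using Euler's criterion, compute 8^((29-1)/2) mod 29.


p = 29 is prime and the exponent is (p-1)/2 = 14, so by Euler's criterion 8^14 = (8/29) = +1 or -1 mod 29.
Compute by square-and-multiply:
  14 = 8 + 4 + 2 (binary 1110)
  Repeated squaring mod 29: 8^1 = 8, 8^2 = 6, 8^4 = 7, 8^8 = 20
  8^14 = 8^8 * 8^4 * 8^2 = 20 * 7 * 6 mod 29
    20 * 7 = 140 = 24 mod 29
    24 * 6 = 144 = 28 mod 29
  8^14 = 28 mod 29
Result 28 = p - 1 = -1 mod 29: 8 is a quadratic non-residue mod 29. As a residue in [0, p-1] the value is 28.
8^14 mod 29 = 28

28


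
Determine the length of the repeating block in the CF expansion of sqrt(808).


Run the CF algorithm for sqrt(808).
a_0 = floor(sqrt(808)) = 28; set m_0=0, q_0=1.
Recurrence: m' = q*a - m,  q' = (d - m'^2)/q,  a' = floor((a_0 + m')/q').
  step 1: m=28, q=24, a=2
  step 2: m=20, q=17, a=2
  step 3: m=14, q=36, a=1
  step 4: m=22, q=9, a=5
  step 5: m=23, q=31, a=1
  step 6: m=8, q=24, a=1
  step 7: m=16, q=23, a=1
  step 8: m=7, q=33, a=1
  step 9: m=26, q=4, a=13
  step 10: m=26, q=33, a=1
  step 11: m=7, q=23, a=1
  step 12: m=16, q=24, a=1
  step 13: m=8, q=31, a=1
  step 14: m=23, q=9, a=5
  step 15: m=22, q=36, a=1
  step 16: m=14, q=17, a=2
  step 17: m=20, q=24, a=2
  step 18: m=28, q=1, a=56
a_18 = 2*a_0 = 56, so the period closes here.
sqrt(808) = [28; 2, 2, 1, 5, 1, 1, 1, 1, 13, 1, 1, 1, 1, 5, 1, 2, 2, 56]
Period length = 18

18


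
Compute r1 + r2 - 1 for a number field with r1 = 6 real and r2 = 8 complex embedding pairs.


By Dirichlet's unit theorem:
rank = r1 + r2 - 1
= 6 + 8 - 1
= 13

13


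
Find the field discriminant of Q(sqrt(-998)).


For K = Q(sqrt(d)) with d squarefree: disc(K) = d if d = 1 mod 4, and disc(K) = 4d if d = 2 or 3 mod 4.
Here d = -998, and d mod 4 = 2.
d = 2 mod 4, not 1 (O_K = Z[sqrt(d)]), so disc(K) = 4d = 4 * (-998) = -3992

-3992


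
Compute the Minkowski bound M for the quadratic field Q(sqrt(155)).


d = 155, d mod 4 = 3, so disc(K) = 4d = 620; |disc(K)| = 620
Real quadratic field, so n = 2, s = r2 = 0, r1 = 2
M = (n!/n^n) * (4/pi)^s * sqrt(|disc(K)|) = (2!/2^2) * (4/pi)^0 * sqrt(620)
= 0.5 * 1.000000 * 24.899799
= 12.4499

12.4499


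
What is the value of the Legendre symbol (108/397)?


p = 397 is prime, so compute (108/397) with the reciprocity algorithm (Jacobi-symbol steps: pull out 2s via (2/n), flip via reciprocity, reduce):
  pull out 2: (2/397) = -1  (since 397 mod 8 = 5)
  pull out 2: (2/397) = -1  (since 397 mod 8 = 5)
  reciprocity: (27/397) -> +(397/27)
  reduce: (19/27)
  reciprocity: (19/27) -> -(27/19)
  reduce: (8/19)
  pull out 2: (2/19) = -1  (since 19 mod 8 = 3)
  pull out 2: (2/19) = -1  (since 19 mod 8 = 3)
  pull out 2: (2/19) = -1  (since 19 mod 8 = 3)
  (1/19) = 1
Product of signs = 1
(108/397) = 1

1


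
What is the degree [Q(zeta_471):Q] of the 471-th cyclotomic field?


The degree equals Euler's totient phi(471).
471 = 3 * 157
phi(471) = 312

312


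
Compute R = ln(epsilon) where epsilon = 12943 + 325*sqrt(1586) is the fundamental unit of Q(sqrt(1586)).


epsilon = 12943 + 325*sqrt(1586)
= 25886.0000
R = ln(25886.0000)
= 10.1615

10.1615


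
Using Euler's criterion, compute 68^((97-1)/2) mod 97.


p = 97 is prime and the exponent is (p-1)/2 = 48, so by Euler's criterion 68^48 = (68/97) = +1 or -1 mod 97.
Compute by square-and-multiply:
  48 = 32 + 16 (binary 110000)
  Repeated squaring mod 97: 68^1 = 68, 68^2 = 65, 68^4 = 54, 68^8 = 6, 68^16 = 36, 68^32 = 35
  68^48 = 68^32 * 68^16 = 35 * 36 mod 97
    35 * 36 = 1260 = 96 mod 97
  68^48 = 96 mod 97
Result 96 = p - 1 = -1 mod 97: 68 is a quadratic non-residue mod 97. As a residue in [0, p-1] the value is 96.
68^48 mod 97 = 96

96


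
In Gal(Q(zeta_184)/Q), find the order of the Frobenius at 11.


The Frobenius at p in Gal(Q(zeta_n)/Q) = (Z/nZ)* is the class of p, so its order is ord_184(11), the smallest k >= 1 with 11^k = 1 mod 184.
n = 184 = 2^3 * 23, phi(184) = 88; the order divides phi(n).
Divisors of 88: 1, 2, 4, 8, 11, 22, 44, 88
Repeated squaring mod 184: 11^1 = 11, 11^2 = 121, 11^4 = 105, 11^8 = 169, 11^16 = 41, 11^32 = 25, 11^64 = 73
Test divisors in increasing order:
  k=1: 11^1 = 11 mod 184
  k=2: 11^2 = 121 mod 184
  k=4: 11^4 = 105 mod 184
  k=8: 11^8 = 169 mod 184
  k=11: 11^11 = 169 * 121 * 11 = 91 mod 184
  k=22: 11^22 = 41 * 105 * 121 = 1 mod 184  <- first divisor giving 1
Order = 22

22


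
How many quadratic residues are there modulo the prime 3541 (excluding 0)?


For prime p, the number of non-zero quadratic residues is (p-1)/2.
= (3541-1)/2
= 1770

1770


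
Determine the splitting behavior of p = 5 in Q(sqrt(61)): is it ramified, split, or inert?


K = Q(sqrt(61)). Since d mod 4 = 1, disc(K) = 61.
Check p | disc: 61 mod 5 = 1.
p does not divide disc. Compute Legendre symbol (d/p):
1^((5-1)/2) mod 5 = 1
(d/p) = 1, so p splits: (p) = P*P' with e=1, f=1, g=2.
Therefore p is split.

split


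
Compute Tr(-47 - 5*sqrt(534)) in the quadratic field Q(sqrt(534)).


Tr(a + b*sqrt(d)) = (a + b*sqrt(d)) + (a - b*sqrt(d)) = 2a
= 2 * (-47)
= -94

-94


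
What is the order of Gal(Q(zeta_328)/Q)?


|Gal(Q(zeta_328)/Q)| = phi(328)
= 160

160


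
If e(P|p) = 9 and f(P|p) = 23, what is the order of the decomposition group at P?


|D_P| = e * f
= 9 * 23
= 207

207


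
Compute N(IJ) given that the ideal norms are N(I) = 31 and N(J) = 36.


N(IJ) = N(I) * N(J)
= 31 * 36
= 1116

1116


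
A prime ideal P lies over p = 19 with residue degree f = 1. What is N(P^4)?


N(P^a) = p^(a*f)
= 19^(4*1)
= 19^4
= 130321

130321


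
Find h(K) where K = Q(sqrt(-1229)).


K = Q(sqrt(-1229)). d mod 4 = 3, so D = disc(K) = 4d = -4916
h(K) equals the number of primitive reduced positive-definite forms (a, b, c) = a*x^2 + b*x*y + c*y^2 with b^2 - 4ac = D,
where reduced means |b| <= a <= c, with b >= 0 whenever |b| = a or a = c, and primitive means gcd(a, b, c) = 1.
Reduced forces 3a^2 <= |D| = 4916, so 1 <= a <= 40; b must have the parity of D, and c = (b^2 - D)/(4a) must be an integer >= a.
Enumerate a = 1..40, b in [-a, a]:
  a=1: (1, 0, 1229)  [1]
  a=2: (2, 2, 615)  [1]
  a=3: (3, -2, 410), (3, 2, 410)  [2]
  a=4: none
  a=5: (5, -2, 246), (5, 2, 246)  [2]
  a=6: (6, -2, 205), (6, 2, 205)  [2]
  a=7..8: none
  a=9: (9, -4, 137), (9, 4, 137)  [2]
  a=10: (10, -2, 123), (10, 2, 123)  [2]
  a=11: (11, -10, 114), (11, 10, 114)  [2]
  a=12..14: none
  a=15: (15, -8, 83), (15, -2, 82), (15, 2, 82), (15, 8, 83)  [4]
  a=16..17: none
  a=18: (18, -14, 71), (18, 14, 71)  [2]
  a=19: (19, -10, 66), (19, 10, 66)  [2]
  a=20..21: none
  a=22: (22, -10, 57), (22, 10, 57)  [2]
  a=23: (23, -12, 55), (23, 12, 55)  [2]
  a=24: none
  a=25: (25, -22, 54), (25, 22, 54)  [2]
  a=26: none
  a=27: (27, -22, 50), (27, 22, 50)  [2]
  a=28..29: none
  a=30: (30, -22, 45), (30, -2, 41), (30, 2, 41), (30, 22, 45)  [4]
  a=31..32: none
  a=33: (33, -32, 45), (33, -10, 38), (33, 10, 38), (33, 32, 45)  [4]
  a=34..40: none
Total reduced forms: 1 + 1 + 2 + 2 + 2 + 2 + 2 + 2 + 4 + 2 + 2 + 2 + 2 + 2 + 2 + 4 + 4 = 38
h = 38

38


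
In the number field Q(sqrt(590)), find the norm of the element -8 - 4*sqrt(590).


N(a + b*sqrt(d)) = a^2 - d*b^2
= (-8)^2 - (590)*(-4)^2
= 64 - 9440
= -9376

-9376


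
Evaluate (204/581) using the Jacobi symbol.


Compute (204/581) via quadratic reciprocity:
  pull out 2: (2/581) = -1  (since 581 mod 8 = 5)
  pull out 2: (2/581) = -1  (since 581 mod 8 = 5)
  reciprocity: (51/581) -> +(581/51)
  reduce: (20/51)
  pull out 2: (2/51) = -1  (since 51 mod 8 = 3)
  pull out 2: (2/51) = -1  (since 51 mod 8 = 3)
  reciprocity: (5/51) -> +(51/5)
  reduce: (1/5)
  (1/5) = 1
Product of signs = 1

1


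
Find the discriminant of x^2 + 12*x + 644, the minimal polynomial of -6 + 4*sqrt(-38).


The element -6 + 4*sqrt(-38) has minimal polynomial:
x^2 + 12*x + 644
Discriminant = (12)^2 - 4*(644)
= 144 - 2576
= -2432

-2432


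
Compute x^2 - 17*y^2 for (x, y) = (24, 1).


x^2 - d*y^2
= 24^2 - 17*1^2
= 576 - 17
= 559

559


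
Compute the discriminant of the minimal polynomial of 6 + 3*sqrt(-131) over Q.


The element 6 + 3*sqrt(-131) has minimal polynomial:
x^2 - 12*x + 1215
Discriminant = (-12)^2 - 4*(1215)
= 144 - 4860
= -4716

-4716


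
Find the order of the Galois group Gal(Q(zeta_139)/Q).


|Gal(Q(zeta_139)/Q)| = phi(139)
= 138

138


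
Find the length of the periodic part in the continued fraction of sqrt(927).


Run the CF algorithm for sqrt(927).
a_0 = floor(sqrt(927)) = 30; set m_0=0, q_0=1.
Recurrence: m' = q*a - m,  q' = (d - m'^2)/q,  a' = floor((a_0 + m')/q').
  step 1: m=30, q=27, a=2
  step 2: m=24, q=13, a=4
  step 3: m=28, q=11, a=5
  step 4: m=27, q=18, a=3
  step 5: m=27, q=11, a=5
  step 6: m=28, q=13, a=4
  step 7: m=24, q=27, a=2
  step 8: m=30, q=1, a=60
a_8 = 2*a_0 = 60, so the period closes here.
sqrt(927) = [30; 2, 4, 5, 3, 5, 4, 2, 60]
Period length = 8

8


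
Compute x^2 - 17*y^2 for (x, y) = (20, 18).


x^2 - d*y^2
= 20^2 - 17*18^2
= 400 - 5508
= -5108

-5108


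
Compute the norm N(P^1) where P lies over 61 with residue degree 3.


N(P^a) = p^(a*f)
= 61^(1*3)
= 61^3
= 226981

226981


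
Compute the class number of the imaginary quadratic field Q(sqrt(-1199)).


K = Q(sqrt(-1199)). d mod 4 = 1, so D = disc(K) = d = -1199
h(K) equals the number of primitive reduced positive-definite forms (a, b, c) = a*x^2 + b*x*y + c*y^2 with b^2 - 4ac = D,
where reduced means |b| <= a <= c, with b >= 0 whenever |b| = a or a = c, and primitive means gcd(a, b, c) = 1.
Reduced forces 3a^2 <= |D| = 1199, so 1 <= a <= 19; b must have the parity of D, and c = (b^2 - D)/(4a) must be an integer >= a.
Enumerate a = 1..19, b in [-a, a]:
  a=1: (1, 1, 300)  [1]
  a=2: (2, -1, 150), (2, 1, 150)  [2]
  a=3: (3, -1, 100), (3, 1, 100)  [2]
  a=4: (4, -1, 75), (4, 1, 75)  [2]
  a=5: (5, -1, 60), (5, 1, 60)  [2]
  a=6: (6, -5, 51), (6, -1, 50), (6, 1, 50), (6, 5, 51)  [4]
  a=7: none
  a=8: (8, -7, 39), (8, 7, 39)  [2]
  a=9: (9, -5, 34), (9, 5, 34)  [2]
  a=10: (10, -9, 32), (10, -1, 30), (10, 1, 30), (10, 9, 32)  [4]
  a=11: (11, 11, 30)  [1]
  a=12: (12, -7, 26), (12, -1, 25), (12, 1, 25), (12, 7, 26)  [4]
  a=13: (13, -7, 24), (13, 7, 24)  [2]
  a=14: none
  a=15: (15, -11, 22), (15, -1, 20), (15, 1, 20), (15, 11, 22)  [4]
  a=16: (16, -9, 20), (16, 9, 20)  [2]
  a=17: (17, -5, 18), (17, 5, 18)  [2]
  a=18: (18, -13, 19), (18, 13, 19)  [2]
  a=19: none
Total reduced forms: 1 + 2 + 2 + 2 + 2 + 4 + 2 + 2 + 4 + 1 + 4 + 2 + 4 + 2 + 2 + 2 = 38
h = 38

38


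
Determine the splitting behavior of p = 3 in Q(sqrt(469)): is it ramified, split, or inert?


K = Q(sqrt(469)). Since d mod 4 = 1, disc(K) = 469.
Check p | disc: 469 mod 3 = 1.
p does not divide disc. Compute Legendre symbol (d/p):
1^((3-1)/2) mod 3 = 1
(d/p) = 1, so p splits: (p) = P*P' with e=1, f=1, g=2.
Therefore p is split.

split


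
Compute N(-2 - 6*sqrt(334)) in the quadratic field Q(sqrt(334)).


N(a + b*sqrt(d)) = a^2 - d*b^2
= (-2)^2 - (334)*(-6)^2
= 4 - 12024
= -12020

-12020


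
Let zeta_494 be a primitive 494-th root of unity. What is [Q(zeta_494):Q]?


The degree equals Euler's totient phi(494).
494 = 2 * 13 * 19
phi(494) = 216

216


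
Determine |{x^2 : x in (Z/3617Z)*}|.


For prime p, the number of non-zero quadratic residues is (p-1)/2.
= (3617-1)/2
= 1808

1808


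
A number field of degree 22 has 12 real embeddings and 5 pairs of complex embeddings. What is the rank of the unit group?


By Dirichlet's unit theorem:
rank = r1 + r2 - 1
= 12 + 5 - 1
= 16

16


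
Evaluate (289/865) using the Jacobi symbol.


Compute (289/865) via quadratic reciprocity:
  reciprocity: (289/865) -> +(865/289)
  reduce: (287/289)
  reciprocity: (287/289) -> +(289/287)
  reduce: (2/287)
  pull out 2: (2/287) = +1  (since 287 mod 8 = 7)
  (1/287) = 1
Product of signs = 1

1


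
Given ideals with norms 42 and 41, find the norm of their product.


N(IJ) = N(I) * N(J)
= 42 * 41
= 1722

1722


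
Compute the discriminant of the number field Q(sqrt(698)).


For K = Q(sqrt(d)) with d squarefree: disc(K) = d if d = 1 mod 4, and disc(K) = 4d if d = 2 or 3 mod 4.
Here d = 698, and d mod 4 = 2.
d = 2 mod 4, not 1 (O_K = Z[sqrt(d)]), so disc(K) = 4d = 4 * (698) = 2792

2792


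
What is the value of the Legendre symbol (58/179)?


p = 179 is prime, so compute (58/179) with the reciprocity algorithm (Jacobi-symbol steps: pull out 2s via (2/n), flip via reciprocity, reduce):
  pull out 2: (2/179) = -1  (since 179 mod 8 = 3)
  reciprocity: (29/179) -> +(179/29)
  reduce: (5/29)
  reciprocity: (5/29) -> +(29/5)
  reduce: (4/5)
  pull out 2: (2/5) = -1  (since 5 mod 8 = 5)
  pull out 2: (2/5) = -1  (since 5 mod 8 = 5)
  (1/5) = 1
Product of signs = -1
(58/179) = -1

-1


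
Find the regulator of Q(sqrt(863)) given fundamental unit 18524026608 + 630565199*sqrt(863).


epsilon = 18524026608 + 630565199*sqrt(863)
= 3.7048e+10
R = ln(3.7048e+10)
= 24.3355

24.3355


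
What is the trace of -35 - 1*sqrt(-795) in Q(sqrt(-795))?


Tr(a + b*sqrt(d)) = (a + b*sqrt(d)) + (a - b*sqrt(d)) = 2a
= 2 * (-35)
= -70

-70


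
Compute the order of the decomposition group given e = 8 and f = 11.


|D_P| = e * f
= 8 * 11
= 88

88


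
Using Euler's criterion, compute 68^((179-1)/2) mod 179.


p = 179 is prime and the exponent is (p-1)/2 = 89, so by Euler's criterion 68^89 = (68/179) = +1 or -1 mod 179.
Compute by square-and-multiply:
  89 = 64 + 16 + 8 + 1 (binary 1011001)
  Repeated squaring mod 179: 68^1 = 68, 68^2 = 149, 68^4 = 5, 68^8 = 25, 68^16 = 88, 68^32 = 47, 68^64 = 61
  68^89 = 68^64 * 68^16 * 68^8 * 68^1 = 61 * 88 * 25 * 68 mod 179
    61 * 88 = 5368 = 177 mod 179
    177 * 25 = 4425 = 129 mod 179
    129 * 68 = 8772 = 1 mod 179
  68^89 = 1 mod 179
Result 1: 68 is a quadratic residue mod 179.
68^89 mod 179 = 1

1


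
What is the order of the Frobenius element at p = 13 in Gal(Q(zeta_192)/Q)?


The Frobenius at p in Gal(Q(zeta_n)/Q) = (Z/nZ)* is the class of p, so its order is ord_192(13), the smallest k >= 1 with 13^k = 1 mod 192.
n = 192 = 2^6 * 3, phi(192) = 64; the order divides phi(n).
Divisors of 64: 1, 2, 4, 8, 16, 32, 64
Repeated squaring mod 192: 13^1 = 13, 13^2 = 169, 13^4 = 145, 13^8 = 97, 13^16 = 1, 13^32 = 1, 13^64 = 1
Test divisors in increasing order:
  k=1: 13^1 = 13 mod 192
  k=2: 13^2 = 169 mod 192
  k=4: 13^4 = 145 mod 192
  k=8: 13^8 = 97 mod 192
  k=16: 13^16 = 1 mod 192  <- first divisor giving 1
Order = 16

16


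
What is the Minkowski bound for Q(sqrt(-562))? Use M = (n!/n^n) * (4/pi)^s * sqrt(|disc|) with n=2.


d = -562, d mod 4 = 2, so disc(K) = 4d = -2248; |disc(K)| = 2248
Imaginary quadratic field, so n = 2, s = r2 = 1, r1 = 0
M = (n!/n^n) * (4/pi)^s * sqrt(|disc(K)|) = (2!/2^2) * (4/pi)^1 * sqrt(2248)
= 0.5 * 1.273240 * 47.413078
= 30.1841

30.1841


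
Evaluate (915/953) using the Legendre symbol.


p = 953 is prime, so compute (915/953) with the reciprocity algorithm (Jacobi-symbol steps: pull out 2s via (2/n), flip via reciprocity, reduce):
  reciprocity: (915/953) -> +(953/915)
  reduce: (38/915)
  pull out 2: (2/915) = -1  (since 915 mod 8 = 3)
  reciprocity: (19/915) -> -(915/19)
  reduce: (3/19)
  reciprocity: (3/19) -> -(19/3)
  reduce: (1/3)
  (1/3) = 1
Product of signs = -1
(915/953) = -1

-1


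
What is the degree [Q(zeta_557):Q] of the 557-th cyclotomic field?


The degree equals Euler's totient phi(557).
557 = 557
phi(557) = 556

556


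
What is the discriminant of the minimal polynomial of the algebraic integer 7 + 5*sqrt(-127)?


The element 7 + 5*sqrt(-127) has minimal polynomial:
x^2 - 14*x + 3224
Discriminant = (-14)^2 - 4*(3224)
= 196 - 12896
= -12700

-12700


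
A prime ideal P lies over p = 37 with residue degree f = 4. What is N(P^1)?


N(P^a) = p^(a*f)
= 37^(1*4)
= 37^4
= 1874161

1874161


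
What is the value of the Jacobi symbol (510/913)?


Compute (510/913) via quadratic reciprocity:
  pull out 2: (2/913) = +1  (since 913 mod 8 = 1)
  reciprocity: (255/913) -> +(913/255)
  reduce: (148/255)
  pull out 2: (2/255) = +1  (since 255 mod 8 = 7)
  pull out 2: (2/255) = +1  (since 255 mod 8 = 7)
  reciprocity: (37/255) -> +(255/37)
  reduce: (33/37)
  reciprocity: (33/37) -> +(37/33)
  reduce: (4/33)
  pull out 2: (2/33) = +1  (since 33 mod 8 = 1)
  pull out 2: (2/33) = +1  (since 33 mod 8 = 1)
  (1/33) = 1
Product of signs = 1

1


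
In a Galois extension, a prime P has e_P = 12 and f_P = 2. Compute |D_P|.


|D_P| = e * f
= 12 * 2
= 24

24


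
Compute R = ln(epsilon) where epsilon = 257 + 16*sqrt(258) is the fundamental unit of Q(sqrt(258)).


epsilon = 257 + 16*sqrt(258)
= 513.9981
R = ln(513.9981)
= 6.2422

6.2422


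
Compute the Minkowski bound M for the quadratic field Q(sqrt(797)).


d = 797, d mod 4 = 1, so disc(K) = d = 797; |disc(K)| = 797
Real quadratic field, so n = 2, s = r2 = 0, r1 = 2
M = (n!/n^n) * (4/pi)^s * sqrt(|disc(K)|) = (2!/2^2) * (4/pi)^0 * sqrt(797)
= 0.5 * 1.000000 * 28.231188
= 14.1156

14.1156


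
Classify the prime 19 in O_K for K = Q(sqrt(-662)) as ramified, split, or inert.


K = Q(sqrt(-662)). Since d mod 4 = 2, disc(K) = -2648.
Check p | disc: -2648 mod 19 = 12.
p does not divide disc. Compute Legendre symbol (d/p):
3^((19-1)/2) mod 19 = -1
(d/p) = -1, so p is inert: (p) stays prime with e=1, f=2, g=1.
Therefore p is inert.

inert


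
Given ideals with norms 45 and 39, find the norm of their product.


N(IJ) = N(I) * N(J)
= 45 * 39
= 1755

1755


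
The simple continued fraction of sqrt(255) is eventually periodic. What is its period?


Run the CF algorithm for sqrt(255).
a_0 = floor(sqrt(255)) = 15; set m_0=0, q_0=1.
Recurrence: m' = q*a - m,  q' = (d - m'^2)/q,  a' = floor((a_0 + m')/q').
  step 1: m=15, q=30, a=1
  step 2: m=15, q=1, a=30
a_2 = 2*a_0 = 30, so the period closes here.
sqrt(255) = [15; 1, 30]
Period length = 2

2


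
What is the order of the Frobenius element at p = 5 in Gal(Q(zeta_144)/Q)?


The Frobenius at p in Gal(Q(zeta_n)/Q) = (Z/nZ)* is the class of p, so its order is ord_144(5), the smallest k >= 1 with 5^k = 1 mod 144.
n = 144 = 2^4 * 3^2, phi(144) = 48; the order divides phi(n).
Divisors of 48: 1, 2, 3, 4, 6, 8, 12, 16, 24, 48
Repeated squaring mod 144: 5^1 = 5, 5^2 = 25, 5^4 = 49, 5^8 = 97, 5^16 = 49, 5^32 = 97
Test divisors in increasing order:
  k=1: 5^1 = 5 mod 144
  k=2: 5^2 = 25 mod 144
  k=3: 5^3 = 25 * 5 = 125 mod 144
  k=4: 5^4 = 49 mod 144
  k=6: 5^6 = 49 * 25 = 73 mod 144
  k=8: 5^8 = 97 mod 144
  k=12: 5^12 = 97 * 49 = 1 mod 144  <- first divisor giving 1
Order = 12

12


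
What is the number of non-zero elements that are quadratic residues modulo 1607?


For prime p, the number of non-zero quadratic residues is (p-1)/2.
= (1607-1)/2
= 803

803


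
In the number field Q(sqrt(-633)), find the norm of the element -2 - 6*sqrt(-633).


N(a + b*sqrt(d)) = a^2 - d*b^2
= (-2)^2 - (-633)*(-6)^2
= 4 + 22788
= 22792

22792


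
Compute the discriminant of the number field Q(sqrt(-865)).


For K = Q(sqrt(d)) with d squarefree: disc(K) = d if d = 1 mod 4, and disc(K) = 4d if d = 2 or 3 mod 4.
Here d = -865, and d mod 4 = 3.
d = 3 mod 4, not 1 (O_K = Z[sqrt(d)]), so disc(K) = 4d = 4 * (-865) = -3460

-3460


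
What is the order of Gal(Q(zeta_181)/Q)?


|Gal(Q(zeta_181)/Q)| = phi(181)
= 180

180


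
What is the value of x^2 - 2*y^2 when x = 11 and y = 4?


x^2 - d*y^2
= 11^2 - 2*4^2
= 121 - 32
= 89

89


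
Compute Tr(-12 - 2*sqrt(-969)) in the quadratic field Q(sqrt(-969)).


Tr(a + b*sqrt(d)) = (a + b*sqrt(d)) + (a - b*sqrt(d)) = 2a
= 2 * (-12)
= -24

-24


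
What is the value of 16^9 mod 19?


p = 19 is prime and the exponent is (p-1)/2 = 9, so by Euler's criterion 16^9 = (16/19) = +1 or -1 mod 19.
Compute by square-and-multiply:
  9 = 8 + 1 (binary 1001)
  Repeated squaring mod 19: 16^1 = 16, 16^2 = 9, 16^4 = 5, 16^8 = 6
  16^9 = 16^8 * 16^1 = 6 * 16 mod 19
    6 * 16 = 96 = 1 mod 19
  16^9 = 1 mod 19
Result 1: 16 is a quadratic residue mod 19.
16^9 mod 19 = 1

1


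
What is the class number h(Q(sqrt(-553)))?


K = Q(sqrt(-553)). d mod 4 = 3, so D = disc(K) = 4d = -2212
h(K) equals the number of primitive reduced positive-definite forms (a, b, c) = a*x^2 + b*x*y + c*y^2 with b^2 - 4ac = D,
where reduced means |b| <= a <= c, with b >= 0 whenever |b| = a or a = c, and primitive means gcd(a, b, c) = 1.
Reduced forces 3a^2 <= |D| = 2212, so 1 <= a <= 27; b must have the parity of D, and c = (b^2 - D)/(4a) must be an integer >= a.
Enumerate a = 1..27, b in [-a, a]:
  a=1: (1, 0, 553)  [1]
  a=2: (2, 2, 277)  [1]
  a=3..6: none
  a=7: (7, 0, 79)  [1]
  a=8..13: none
  a=14: (14, 14, 43)  [1]
  a=15..16: none
  a=17: (17, -10, 34), (17, 10, 34)  [2]
  a=18: none
  a=19: (19, -12, 31), (19, 12, 31)  [2]
  a=20..27: none
Total reduced forms: 1 + 1 + 1 + 1 + 2 + 2 = 8
h = 8

8


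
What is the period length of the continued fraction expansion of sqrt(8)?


Run the CF algorithm for sqrt(8).
a_0 = floor(sqrt(8)) = 2; set m_0=0, q_0=1.
Recurrence: m' = q*a - m,  q' = (d - m'^2)/q,  a' = floor((a_0 + m')/q').
  step 1: m=2, q=4, a=1
  step 2: m=2, q=1, a=4
a_2 = 2*a_0 = 4, so the period closes here.
sqrt(8) = [2; 1, 4]
Period length = 2

2


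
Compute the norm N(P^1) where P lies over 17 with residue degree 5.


N(P^a) = p^(a*f)
= 17^(1*5)
= 17^5
= 1419857

1419857


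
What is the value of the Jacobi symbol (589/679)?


Compute (589/679) via quadratic reciprocity:
  reciprocity: (589/679) -> +(679/589)
  reduce: (90/589)
  pull out 2: (2/589) = -1  (since 589 mod 8 = 5)
  reciprocity: (45/589) -> +(589/45)
  reduce: (4/45)
  pull out 2: (2/45) = -1  (since 45 mod 8 = 5)
  pull out 2: (2/45) = -1  (since 45 mod 8 = 5)
  (1/45) = 1
Product of signs = -1

-1


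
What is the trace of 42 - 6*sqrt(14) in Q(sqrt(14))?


Tr(a + b*sqrt(d)) = (a + b*sqrt(d)) + (a - b*sqrt(d)) = 2a
= 2 * (42)
= 84

84


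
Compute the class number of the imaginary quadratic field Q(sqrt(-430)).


K = Q(sqrt(-430)). d mod 4 = 2, so D = disc(K) = 4d = -1720
h(K) equals the number of primitive reduced positive-definite forms (a, b, c) = a*x^2 + b*x*y + c*y^2 with b^2 - 4ac = D,
where reduced means |b| <= a <= c, with b >= 0 whenever |b| = a or a = c, and primitive means gcd(a, b, c) = 1.
Reduced forces 3a^2 <= |D| = 1720, so 1 <= a <= 23; b must have the parity of D, and c = (b^2 - D)/(4a) must be an integer >= a.
Enumerate a = 1..23, b in [-a, a]:
  a=1: (1, 0, 430)  [1]
  a=2: (2, 0, 215)  [1]
  a=3..4: none
  a=5: (5, 0, 86)  [1]
  a=6: none
  a=7: (7, -4, 62), (7, 4, 62)  [2]
  a=8..9: none
  a=10: (10, 0, 43)  [1]
  a=11..12: none
  a=13: (13, -10, 35), (13, 10, 35)  [2]
  a=14: (14, -4, 31), (14, 4, 31)  [2]
  a=15..18: none
  a=19: (19, -16, 26), (19, 16, 26)  [2]
  a=20..23: none
Total reduced forms: 1 + 1 + 1 + 2 + 1 + 2 + 2 + 2 = 12
h = 12

12


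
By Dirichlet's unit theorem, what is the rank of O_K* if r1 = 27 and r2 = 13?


By Dirichlet's unit theorem:
rank = r1 + r2 - 1
= 27 + 13 - 1
= 39

39


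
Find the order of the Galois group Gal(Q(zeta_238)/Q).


|Gal(Q(zeta_238)/Q)| = phi(238)
= 96

96


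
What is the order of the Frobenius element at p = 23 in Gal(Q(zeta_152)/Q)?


The Frobenius at p in Gal(Q(zeta_n)/Q) = (Z/nZ)* is the class of p, so its order is ord_152(23), the smallest k >= 1 with 23^k = 1 mod 152.
n = 152 = 2^3 * 19, phi(152) = 72; the order divides phi(n).
Divisors of 72: 1, 2, 3, 4, 6, 8, 9, 12, 18, 24, 36, 72
Repeated squaring mod 152: 23^1 = 23, 23^2 = 73, 23^4 = 9, 23^8 = 81, 23^16 = 25, 23^32 = 17, 23^64 = 137
Test divisors in increasing order:
  k=1: 23^1 = 23 mod 152
  k=2: 23^2 = 73 mod 152
  k=3: 23^3 = 73 * 23 = 7 mod 152
  k=4: 23^4 = 9 mod 152
  k=6: 23^6 = 9 * 73 = 49 mod 152
  k=8: 23^8 = 81 mod 152
  k=9: 23^9 = 81 * 23 = 39 mod 152
  k=12: 23^12 = 81 * 9 = 121 mod 152
  k=18: 23^18 = 25 * 73 = 1 mod 152  <- first divisor giving 1
Order = 18

18


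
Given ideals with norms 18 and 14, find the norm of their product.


N(IJ) = N(I) * N(J)
= 18 * 14
= 252

252


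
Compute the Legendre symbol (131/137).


p = 137 is prime, so compute (131/137) with the reciprocity algorithm (Jacobi-symbol steps: pull out 2s via (2/n), flip via reciprocity, reduce):
  reciprocity: (131/137) -> +(137/131)
  reduce: (6/131)
  pull out 2: (2/131) = -1  (since 131 mod 8 = 3)
  reciprocity: (3/131) -> -(131/3)
  reduce: (2/3)
  pull out 2: (2/3) = -1  (since 3 mod 8 = 3)
  (1/3) = 1
Product of signs = -1
(131/137) = -1

-1


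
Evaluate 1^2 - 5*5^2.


x^2 - d*y^2
= 1^2 - 5*5^2
= 1 - 125
= -124

-124


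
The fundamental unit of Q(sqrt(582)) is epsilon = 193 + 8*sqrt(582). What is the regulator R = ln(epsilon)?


epsilon = 193 + 8*sqrt(582)
= 385.9974
R = ln(385.9974)
= 5.9558

5.9558


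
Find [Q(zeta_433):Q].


The degree equals Euler's totient phi(433).
433 = 433
phi(433) = 432

432


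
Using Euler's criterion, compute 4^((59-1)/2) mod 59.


p = 59 is prime and the exponent is (p-1)/2 = 29, so by Euler's criterion 4^29 = (4/59) = +1 or -1 mod 59.
Compute by square-and-multiply:
  29 = 16 + 8 + 4 + 1 (binary 11101)
  Repeated squaring mod 59: 4^1 = 4, 4^2 = 16, 4^4 = 20, 4^8 = 46, 4^16 = 51
  4^29 = 4^16 * 4^8 * 4^4 * 4^1 = 51 * 46 * 20 * 4 mod 59
    51 * 46 = 2346 = 45 mod 59
    45 * 20 = 900 = 15 mod 59
    15 * 4 = 60 = 1 mod 59
  4^29 = 1 mod 59
Result 1: 4 is a quadratic residue mod 59.
4^29 mod 59 = 1

1


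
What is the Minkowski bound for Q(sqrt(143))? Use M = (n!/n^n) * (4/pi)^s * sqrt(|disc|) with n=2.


d = 143, d mod 4 = 3, so disc(K) = 4d = 572; |disc(K)| = 572
Real quadratic field, so n = 2, s = r2 = 0, r1 = 2
M = (n!/n^n) * (4/pi)^s * sqrt(|disc(K)|) = (2!/2^2) * (4/pi)^0 * sqrt(572)
= 0.5 * 1.000000 * 23.916521
= 11.9583

11.9583


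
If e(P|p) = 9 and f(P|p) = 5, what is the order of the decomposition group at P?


|D_P| = e * f
= 9 * 5
= 45

45


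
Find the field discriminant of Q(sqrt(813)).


For K = Q(sqrt(d)) with d squarefree: disc(K) = d if d = 1 mod 4, and disc(K) = 4d if d = 2 or 3 mod 4.
Here d = 813, and d mod 4 = 1.
d = 1 mod 4 (O_K = Z[(1+sqrt(d))/2]), so disc(K) = d = 813

813


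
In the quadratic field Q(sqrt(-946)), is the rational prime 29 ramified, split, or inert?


K = Q(sqrt(-946)). Since d mod 4 = 2, disc(K) = -3784.
Check p | disc: -3784 mod 29 = 15.
p does not divide disc. Compute Legendre symbol (d/p):
11^((29-1)/2) mod 29 = -1
(d/p) = -1, so p is inert: (p) stays prime with e=1, f=2, g=1.
Therefore p is inert.

inert


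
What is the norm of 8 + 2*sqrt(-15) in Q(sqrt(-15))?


N(a + b*sqrt(d)) = a^2 - d*b^2
= (8)^2 - (-15)*(2)^2
= 64 + 60
= 124

124


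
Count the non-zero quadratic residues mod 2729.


For prime p, the number of non-zero quadratic residues is (p-1)/2.
= (2729-1)/2
= 1364

1364


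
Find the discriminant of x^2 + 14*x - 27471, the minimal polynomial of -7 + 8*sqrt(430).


The element -7 + 8*sqrt(430) has minimal polynomial:
x^2 + 14*x - 27471
Discriminant = (14)^2 - 4*(-27471)
= 196 + 109884
= 110080

110080


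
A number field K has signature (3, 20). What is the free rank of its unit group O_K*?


By Dirichlet's unit theorem:
rank = r1 + r2 - 1
= 3 + 20 - 1
= 22

22


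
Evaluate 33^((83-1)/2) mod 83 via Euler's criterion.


p = 83 is prime and the exponent is (p-1)/2 = 41, so by Euler's criterion 33^41 = (33/83) = +1 or -1 mod 83.
Compute by square-and-multiply:
  41 = 32 + 8 + 1 (binary 101001)
  Repeated squaring mod 83: 33^1 = 33, 33^2 = 10, 33^4 = 17, 33^8 = 40, 33^16 = 23, 33^32 = 31
  33^41 = 33^32 * 33^8 * 33^1 = 31 * 40 * 33 mod 83
    31 * 40 = 1240 = 78 mod 83
    78 * 33 = 2574 = 1 mod 83
  33^41 = 1 mod 83
Result 1: 33 is a quadratic residue mod 83.
33^41 mod 83 = 1

1


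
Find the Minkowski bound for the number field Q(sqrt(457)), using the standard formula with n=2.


d = 457, d mod 4 = 1, so disc(K) = d = 457; |disc(K)| = 457
Real quadratic field, so n = 2, s = r2 = 0, r1 = 2
M = (n!/n^n) * (4/pi)^s * sqrt(|disc(K)|) = (2!/2^2) * (4/pi)^0 * sqrt(457)
= 0.5 * 1.000000 * 21.377558
= 10.6888

10.6888


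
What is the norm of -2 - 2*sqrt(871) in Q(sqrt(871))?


N(a + b*sqrt(d)) = a^2 - d*b^2
= (-2)^2 - (871)*(-2)^2
= 4 - 3484
= -3480

-3480


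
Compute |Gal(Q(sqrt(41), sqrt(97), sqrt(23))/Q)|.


The 3 square roots of distinct primes are multiplicatively independent over Q,
so [K:Q] = 2^3 and Gal(K/Q) is isomorphic to (Z/2Z)^3.
|Gal| = 2^3 = 8

8


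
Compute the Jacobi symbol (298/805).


Compute (298/805) via quadratic reciprocity:
  pull out 2: (2/805) = -1  (since 805 mod 8 = 5)
  reciprocity: (149/805) -> +(805/149)
  reduce: (60/149)
  pull out 2: (2/149) = -1  (since 149 mod 8 = 5)
  pull out 2: (2/149) = -1  (since 149 mod 8 = 5)
  reciprocity: (15/149) -> +(149/15)
  reduce: (14/15)
  pull out 2: (2/15) = +1  (since 15 mod 8 = 7)
  reciprocity: (7/15) -> -(15/7)
  reduce: (1/7)
  (1/7) = 1
Product of signs = 1

1


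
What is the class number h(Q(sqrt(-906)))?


K = Q(sqrt(-906)). d mod 4 = 2, so D = disc(K) = 4d = -3624
h(K) equals the number of primitive reduced positive-definite forms (a, b, c) = a*x^2 + b*x*y + c*y^2 with b^2 - 4ac = D,
where reduced means |b| <= a <= c, with b >= 0 whenever |b| = a or a = c, and primitive means gcd(a, b, c) = 1.
Reduced forces 3a^2 <= |D| = 3624, so 1 <= a <= 34; b must have the parity of D, and c = (b^2 - D)/(4a) must be an integer >= a.
Enumerate a = 1..34, b in [-a, a]:
  a=1: (1, 0, 906)  [1]
  a=2: (2, 0, 453)  [1]
  a=3: (3, 0, 302)  [1]
  a=4: none
  a=5: (5, -4, 182), (5, 4, 182)  [2]
  a=6: (6, 0, 151)  [1]
  a=7: (7, -4, 130), (7, 4, 130)  [2]
  a=8..9: none
  a=10: (10, -4, 91), (10, 4, 91)  [2]
  a=11..12: none
  a=13: (13, -4, 70), (13, 4, 70)  [2]
  a=14: (14, -4, 65), (14, 4, 65)  [2]
  a=15: (15, -6, 61), (15, 6, 61)  [2]
  a=16..18: none
  a=19: (19, -10, 49), (19, 10, 49)  [2]
  a=20: none
  a=21: (21, -18, 47), (21, 18, 47)  [2]
  a=22..24: none
  a=25: (25, -24, 42), (25, 24, 42)  [2]
  a=26: (26, -4, 35), (26, 4, 35)  [2]
  a=27..28: none
  a=29: (29, -28, 38), (29, 28, 38)  [2]
  a=30: (30, -24, 35), (30, 24, 35)  [2]
  a=31..34: none
Total reduced forms: 1 + 1 + 1 + 2 + 1 + 2 + 2 + 2 + 2 + 2 + 2 + 2 + 2 + 2 + 2 + 2 = 28
h = 28

28


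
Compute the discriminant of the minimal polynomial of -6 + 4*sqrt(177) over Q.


The element -6 + 4*sqrt(177) has minimal polynomial:
x^2 + 12*x - 2796
Discriminant = (12)^2 - 4*(-2796)
= 144 + 11184
= 11328

11328


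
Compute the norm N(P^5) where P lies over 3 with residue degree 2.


N(P^a) = p^(a*f)
= 3^(5*2)
= 3^10
= 59049

59049


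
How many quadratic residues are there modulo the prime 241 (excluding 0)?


For prime p, the number of non-zero quadratic residues is (p-1)/2.
= (241-1)/2
= 120

120


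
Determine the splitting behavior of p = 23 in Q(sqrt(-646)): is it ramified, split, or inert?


K = Q(sqrt(-646)). Since d mod 4 = 2, disc(K) = -2584.
Check p | disc: -2584 mod 23 = 15.
p does not divide disc. Compute Legendre symbol (d/p):
21^((23-1)/2) mod 23 = -1
(d/p) = -1, so p is inert: (p) stays prime with e=1, f=2, g=1.
Therefore p is inert.

inert


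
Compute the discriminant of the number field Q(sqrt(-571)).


For K = Q(sqrt(d)) with d squarefree: disc(K) = d if d = 1 mod 4, and disc(K) = 4d if d = 2 or 3 mod 4.
Here d = -571, and d mod 4 = 1.
d = 1 mod 4 (O_K = Z[(1+sqrt(d))/2]), so disc(K) = d = -571

-571


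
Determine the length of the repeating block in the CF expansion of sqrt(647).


Run the CF algorithm for sqrt(647).
a_0 = floor(sqrt(647)) = 25; set m_0=0, q_0=1.
Recurrence: m' = q*a - m,  q' = (d - m'^2)/q,  a' = floor((a_0 + m')/q').
  step 1: m=25, q=22, a=2
  step 2: m=19, q=13, a=3
  step 3: m=20, q=19, a=2
  step 4: m=18, q=17, a=2
  step 5: m=16, q=23, a=1
  step 6: m=7, q=26, a=1
  step 7: m=19, q=11, a=4
  step 8: m=25, q=2, a=25
  step 9: m=25, q=11, a=4
  step 10: m=19, q=26, a=1
  step 11: m=7, q=23, a=1
  step 12: m=16, q=17, a=2
  step 13: m=18, q=19, a=2
  step 14: m=20, q=13, a=3
  step 15: m=19, q=22, a=2
  step 16: m=25, q=1, a=50
a_16 = 2*a_0 = 50, so the period closes here.
sqrt(647) = [25; 2, 3, 2, 2, 1, 1, 4, 25, 4, 1, 1, 2, 2, 3, 2, 50]
Period length = 16

16


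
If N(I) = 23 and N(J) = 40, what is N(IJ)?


N(IJ) = N(I) * N(J)
= 23 * 40
= 920

920


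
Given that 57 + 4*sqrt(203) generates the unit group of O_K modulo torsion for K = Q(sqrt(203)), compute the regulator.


epsilon = 57 + 4*sqrt(203)
= 113.9912
R = ln(113.9912)
= 4.7361

4.7361


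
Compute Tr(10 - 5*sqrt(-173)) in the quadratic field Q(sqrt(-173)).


Tr(a + b*sqrt(d)) = (a + b*sqrt(d)) + (a - b*sqrt(d)) = 2a
= 2 * (10)
= 20

20


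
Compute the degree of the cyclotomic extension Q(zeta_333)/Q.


The degree equals Euler's totient phi(333).
333 = 3^2 * 37
phi(333) = 216

216


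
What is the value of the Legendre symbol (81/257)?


p = 257 is prime, so compute (81/257) with the reciprocity algorithm (Jacobi-symbol steps: pull out 2s via (2/n), flip via reciprocity, reduce):
  reciprocity: (81/257) -> +(257/81)
  reduce: (14/81)
  pull out 2: (2/81) = +1  (since 81 mod 8 = 1)
  reciprocity: (7/81) -> +(81/7)
  reduce: (4/7)
  pull out 2: (2/7) = +1  (since 7 mod 8 = 7)
  pull out 2: (2/7) = +1  (since 7 mod 8 = 7)
  (1/7) = 1
Product of signs = 1
(81/257) = 1

1


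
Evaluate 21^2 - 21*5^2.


x^2 - d*y^2
= 21^2 - 21*5^2
= 441 - 525
= -84

-84


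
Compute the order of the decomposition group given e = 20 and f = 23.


|D_P| = e * f
= 20 * 23
= 460

460


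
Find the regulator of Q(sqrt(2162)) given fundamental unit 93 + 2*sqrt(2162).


epsilon = 93 + 2*sqrt(2162)
= 185.9946
R = ln(185.9946)
= 5.2257

5.2257


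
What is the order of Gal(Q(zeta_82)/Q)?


|Gal(Q(zeta_82)/Q)| = phi(82)
= 40

40


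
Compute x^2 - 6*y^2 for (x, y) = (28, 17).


x^2 - d*y^2
= 28^2 - 6*17^2
= 784 - 1734
= -950

-950


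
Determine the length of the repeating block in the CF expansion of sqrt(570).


Run the CF algorithm for sqrt(570).
a_0 = floor(sqrt(570)) = 23; set m_0=0, q_0=1.
Recurrence: m' = q*a - m,  q' = (d - m'^2)/q,  a' = floor((a_0 + m')/q').
  step 1: m=23, q=41, a=1
  step 2: m=18, q=6, a=6
  step 3: m=18, q=41, a=1
  step 4: m=23, q=1, a=46
a_4 = 2*a_0 = 46, so the period closes here.
sqrt(570) = [23; 1, 6, 1, 46]
Period length = 4

4


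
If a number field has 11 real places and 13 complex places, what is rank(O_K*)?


By Dirichlet's unit theorem:
rank = r1 + r2 - 1
= 11 + 13 - 1
= 23

23


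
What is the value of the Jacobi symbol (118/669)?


Compute (118/669) via quadratic reciprocity:
  pull out 2: (2/669) = -1  (since 669 mod 8 = 5)
  reciprocity: (59/669) -> +(669/59)
  reduce: (20/59)
  pull out 2: (2/59) = -1  (since 59 mod 8 = 3)
  pull out 2: (2/59) = -1  (since 59 mod 8 = 3)
  reciprocity: (5/59) -> +(59/5)
  reduce: (4/5)
  pull out 2: (2/5) = -1  (since 5 mod 8 = 5)
  pull out 2: (2/5) = -1  (since 5 mod 8 = 5)
  (1/5) = 1
Product of signs = -1

-1


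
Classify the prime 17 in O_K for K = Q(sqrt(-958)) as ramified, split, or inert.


K = Q(sqrt(-958)). Since d mod 4 = 2, disc(K) = -3832.
Check p | disc: -3832 mod 17 = 10.
p does not divide disc. Compute Legendre symbol (d/p):
11^((17-1)/2) mod 17 = -1
(d/p) = -1, so p is inert: (p) stays prime with e=1, f=2, g=1.
Therefore p is inert.

inert


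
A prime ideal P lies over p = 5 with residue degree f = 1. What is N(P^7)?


N(P^a) = p^(a*f)
= 5^(7*1)
= 5^7
= 78125

78125


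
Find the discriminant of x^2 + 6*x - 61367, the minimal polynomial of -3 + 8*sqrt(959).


The element -3 + 8*sqrt(959) has minimal polynomial:
x^2 + 6*x - 61367
Discriminant = (6)^2 - 4*(-61367)
= 36 + 245468
= 245504

245504


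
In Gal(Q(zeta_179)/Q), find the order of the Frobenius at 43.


The Frobenius at p in Gal(Q(zeta_n)/Q) = (Z/nZ)* is the class of p, so its order is ord_179(43), the smallest k >= 1 with 43^k = 1 mod 179.
n = 179 = 179, phi(179) = 178; the order divides phi(n).
Divisors of 178: 1, 2, 89, 178
Repeated squaring mod 179: 43^1 = 43, 43^2 = 59, 43^4 = 80, 43^8 = 135, 43^16 = 146, 43^32 = 15, 43^64 = 46, 43^128 = 147
Test divisors in increasing order:
  k=1: 43^1 = 43 mod 179
  k=2: 43^2 = 59 mod 179
  k=89: 43^89 = 46 * 146 * 135 * 43 = 1 mod 179  <- first divisor giving 1
Order = 89

89


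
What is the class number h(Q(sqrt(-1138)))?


K = Q(sqrt(-1138)). d mod 4 = 2, so D = disc(K) = 4d = -4552
h(K) equals the number of primitive reduced positive-definite forms (a, b, c) = a*x^2 + b*x*y + c*y^2 with b^2 - 4ac = D,
where reduced means |b| <= a <= c, with b >= 0 whenever |b| = a or a = c, and primitive means gcd(a, b, c) = 1.
Reduced forces 3a^2 <= |D| = 4552, so 1 <= a <= 38; b must have the parity of D, and c = (b^2 - D)/(4a) must be an integer >= a.
Enumerate a = 1..38, b in [-a, a]:
  a=1: (1, 0, 1138)  [1]
  a=2: (2, 0, 569)  [1]
  a=3..16: none
  a=17: (17, -2, 67), (17, 2, 67)  [2]
  a=18..22: none
  a=23: (23, -18, 53), (23, 18, 53)  [2]
  a=24..28: none
  a=29: (29, -28, 46), (29, 28, 46)  [2]
  a=30: none
  a=31: (31, -6, 37), (31, 6, 37)  [2]
  a=32..33: none
  a=34: (34, -32, 41), (34, 32, 41)  [2]
  a=35..38: none
Total reduced forms: 1 + 1 + 2 + 2 + 2 + 2 + 2 = 12
h = 12

12


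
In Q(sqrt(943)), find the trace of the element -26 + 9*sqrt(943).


Tr(a + b*sqrt(d)) = (a + b*sqrt(d)) + (a - b*sqrt(d)) = 2a
= 2 * (-26)
= -52

-52


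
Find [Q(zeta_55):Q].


The degree equals Euler's totient phi(55).
55 = 5 * 11
phi(55) = 40

40


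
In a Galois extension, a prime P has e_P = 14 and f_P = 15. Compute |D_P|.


|D_P| = e * f
= 14 * 15
= 210

210


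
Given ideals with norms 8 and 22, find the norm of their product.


N(IJ) = N(I) * N(J)
= 8 * 22
= 176

176


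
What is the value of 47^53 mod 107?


p = 107 is prime and the exponent is (p-1)/2 = 53, so by Euler's criterion 47^53 = (47/107) = +1 or -1 mod 107.
Compute by square-and-multiply:
  53 = 32 + 16 + 4 + 1 (binary 110101)
  Repeated squaring mod 107: 47^1 = 47, 47^2 = 69, 47^4 = 53, 47^8 = 27, 47^16 = 87, 47^32 = 79
  47^53 = 47^32 * 47^16 * 47^4 * 47^1 = 79 * 87 * 53 * 47 mod 107
    79 * 87 = 6873 = 25 mod 107
    25 * 53 = 1325 = 41 mod 107
    41 * 47 = 1927 = 1 mod 107
  47^53 = 1 mod 107
Result 1: 47 is a quadratic residue mod 107.
47^53 mod 107 = 1

1


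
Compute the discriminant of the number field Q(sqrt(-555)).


For K = Q(sqrt(d)) with d squarefree: disc(K) = d if d = 1 mod 4, and disc(K) = 4d if d = 2 or 3 mod 4.
Here d = -555, and d mod 4 = 1.
d = 1 mod 4 (O_K = Z[(1+sqrt(d))/2]), so disc(K) = d = -555

-555


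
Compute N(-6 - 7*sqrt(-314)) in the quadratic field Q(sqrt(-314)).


N(a + b*sqrt(d)) = a^2 - d*b^2
= (-6)^2 - (-314)*(-7)^2
= 36 + 15386
= 15422

15422
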